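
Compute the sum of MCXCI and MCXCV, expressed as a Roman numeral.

MCXCI = 1191
MCXCV = 1195
1191 + 1195 = 2386

MMCCCLXXXVI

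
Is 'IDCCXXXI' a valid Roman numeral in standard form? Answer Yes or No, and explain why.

'IDCCXXXI': Invalid subtractive combination: ID

No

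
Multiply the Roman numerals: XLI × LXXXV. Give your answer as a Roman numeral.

XLI = 41
LXXXV = 85
41 × 85 = 3485

MMMCDLXXXV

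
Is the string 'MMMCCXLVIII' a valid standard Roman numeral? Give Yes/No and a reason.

'MMMCCXLVIII': Check the rules: uses only the symbols I, V, X, L, C, D, M; no symbol is repeated more than three times in a row; V, L and D each appear at most once; the only place a smaller symbol precedes a larger one is the allowed subtractive pair XL, the symbol right after such a pair (if any) is smaller than the pair's first symbol, and otherwise the values never increase from left to right. Value: M (1000) + M (1000) + M (1000) + C (100) + C (100) + XL (40) + V (5) + I (1) + I (1) + I (1) = 3248. So it is a valid standard Roman numeral.

Yes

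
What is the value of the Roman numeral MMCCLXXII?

MMCCLXXII: M=1000, M=1000, C=100, C=100, L=50, X=10, X=10, I=1, I=1
1000 + 1000 + 100 + 100 + 50 + 10 + 10 + 1 + 1 = 2272

2272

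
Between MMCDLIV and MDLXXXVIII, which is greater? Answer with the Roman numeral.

MMCDLIV = 2454
MDLXXXVIII = 1588
2454 is larger

MMCDLIV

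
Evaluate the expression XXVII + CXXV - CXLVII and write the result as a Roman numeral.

XXVII = 27, CXXV = 125, CXLVII = 147
27 + 125 = 152
152 - 147 = 5

V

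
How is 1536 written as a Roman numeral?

Convert 1536 to Roman numerals:
  1536 contains 1×1000 (M)
  536 contains 1×500 (D)
  36 contains 3×10 (XXX)
  6 contains 1×5 (V)
  1 contains 1×1 (I)

MDXXXVI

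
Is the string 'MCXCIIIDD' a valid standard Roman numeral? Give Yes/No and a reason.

'MCXCIIIDD': D should not appear more than once

No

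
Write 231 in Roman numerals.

Convert 231 to Roman numerals:
  231 contains 2×100 (CC)
  31 contains 3×10 (XXX)
  1 contains 1×1 (I)

CCXXXI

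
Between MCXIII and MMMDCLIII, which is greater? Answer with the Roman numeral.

MCXIII = 1113
MMMDCLIII = 3653
3653 is larger

MMMDCLIII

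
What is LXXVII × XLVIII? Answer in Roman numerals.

LXXVII = 77
XLVIII = 48
77 × 48 = 3696

MMMDCXCVI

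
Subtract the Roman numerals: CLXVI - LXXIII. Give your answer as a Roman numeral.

CLXVI = 166
LXXIII = 73
166 - 73 = 93

XCIII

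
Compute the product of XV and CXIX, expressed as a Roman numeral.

XV = 15
CXIX = 119
15 × 119 = 1785

MDCCLXXXV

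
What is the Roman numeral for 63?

Convert 63 to Roman numerals:
  63 contains 1×50 (L)
  13 contains 1×10 (X)
  3 contains 3×1 (III)

LXIII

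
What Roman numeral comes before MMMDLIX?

MMMDLIX = 3559; previous is 3558

MMMDLVIII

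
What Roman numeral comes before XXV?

XXV = 25; previous is 24

XXIV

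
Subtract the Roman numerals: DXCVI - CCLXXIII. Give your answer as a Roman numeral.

DXCVI = 596
CCLXXIII = 273
596 - 273 = 323

CCCXXIII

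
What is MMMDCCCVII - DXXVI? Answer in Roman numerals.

MMMDCCCVII = 3807
DXXVI = 526
3807 - 526 = 3281

MMMCCLXXXI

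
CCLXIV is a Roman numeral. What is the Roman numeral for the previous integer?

CCLXIV = 264; previous is 263

CCLXIII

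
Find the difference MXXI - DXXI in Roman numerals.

MXXI = 1021
DXXI = 521
1021 - 521 = 500

D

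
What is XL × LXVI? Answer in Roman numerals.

XL = 40
LXVI = 66
40 × 66 = 2640

MMDCXL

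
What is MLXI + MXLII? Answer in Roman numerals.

MLXI = 1061
MXLII = 1042
1061 + 1042 = 2103

MMCIII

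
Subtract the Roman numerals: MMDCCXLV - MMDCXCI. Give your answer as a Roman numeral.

MMDCCXLV = 2745
MMDCXCI = 2691
2745 - 2691 = 54

LIV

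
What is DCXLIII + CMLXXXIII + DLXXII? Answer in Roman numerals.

DCXLIII = 643, CMLXXXIII = 983, DLXXII = 572
643 + 983 = 1626
1626 + 572 = 2198

MMCXCVIII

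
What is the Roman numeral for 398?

Convert 398 to Roman numerals:
  398 contains 3×100 (CCC)
  98 contains 1×90 (XC)
  8 contains 1×5 (V)
  3 contains 3×1 (III)

CCCXCVIII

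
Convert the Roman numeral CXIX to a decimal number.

CXIX: C=100, X=10, IX=9
100 + 10 + 9 = 119

119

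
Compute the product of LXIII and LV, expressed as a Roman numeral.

LXIII = 63
LV = 55
63 × 55 = 3465

MMMCDLXV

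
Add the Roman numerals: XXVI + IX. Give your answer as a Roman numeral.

XXVI = 26
IX = 9
26 + 9 = 35

XXXV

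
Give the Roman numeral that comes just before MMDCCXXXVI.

MMDCCXXXVI = 2736, so the previous integer is 2736 - 1 = 2735

MMDCCXXXV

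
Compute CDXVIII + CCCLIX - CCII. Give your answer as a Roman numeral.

CDXVIII = 418, CCCLIX = 359, CCII = 202
418 + 359 = 777
777 - 202 = 575

DLXXV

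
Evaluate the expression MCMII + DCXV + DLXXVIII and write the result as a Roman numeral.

MCMII = 1902, DCXV = 615, DLXXVIII = 578
1902 + 615 = 2517
2517 + 578 = 3095

MMMXCV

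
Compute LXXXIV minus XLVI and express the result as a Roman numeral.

LXXXIV = 84
XLVI = 46
84 - 46 = 38

XXXVIII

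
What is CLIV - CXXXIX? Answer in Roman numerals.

CLIV = 154
CXXXIX = 139
154 - 139 = 15

XV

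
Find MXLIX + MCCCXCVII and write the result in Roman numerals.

MXLIX = 1049
MCCCXCVII = 1397
1049 + 1397 = 2446

MMCDXLVI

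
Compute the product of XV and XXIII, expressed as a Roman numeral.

XV = 15
XXIII = 23
15 × 23 = 345

CCCXLV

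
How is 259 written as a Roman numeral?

Convert 259 to Roman numerals:
  259 contains 2×100 (CC)
  59 contains 1×50 (L)
  9 contains 1×9 (IX)

CCLIX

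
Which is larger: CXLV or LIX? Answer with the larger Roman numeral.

CXLV = 145
LIX = 59
145 is larger

CXLV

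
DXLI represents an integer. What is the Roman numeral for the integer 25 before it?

DXLI = 541
541 - 25 = 516

DXVI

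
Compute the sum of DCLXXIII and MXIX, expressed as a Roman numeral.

DCLXXIII = 673
MXIX = 1019
673 + 1019 = 1692

MDCXCII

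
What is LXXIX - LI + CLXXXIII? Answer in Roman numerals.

LXXIX = 79, LI = 51, CLXXXIII = 183
79 - 51 = 28
28 + 183 = 211

CCXI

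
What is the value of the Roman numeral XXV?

XXV: X=10, X=10, V=5
10 + 10 + 5 = 25

25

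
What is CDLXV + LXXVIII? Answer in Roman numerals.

CDLXV = 465
LXXVIII = 78
465 + 78 = 543

DXLIII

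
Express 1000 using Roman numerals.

Convert 1000 to Roman numerals:
  1000 contains 1×1000 (M)

M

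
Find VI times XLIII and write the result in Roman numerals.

VI = 6
XLIII = 43
6 × 43 = 258

CCLVIII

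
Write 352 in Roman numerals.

Convert 352 to Roman numerals:
  352 contains 3×100 (CCC)
  52 contains 1×50 (L)
  2 contains 2×1 (II)

CCCLII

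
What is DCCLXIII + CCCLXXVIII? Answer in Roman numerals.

DCCLXIII = 763
CCCLXXVIII = 378
763 + 378 = 1141

MCXLI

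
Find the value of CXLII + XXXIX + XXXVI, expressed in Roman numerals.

CXLII = 142, XXXIX = 39, XXXVI = 36
142 + 39 = 181
181 + 36 = 217

CCXVII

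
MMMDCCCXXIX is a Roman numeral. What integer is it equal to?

MMMDCCCXXIX: M=1000, M=1000, M=1000, D=500, C=100, C=100, C=100, X=10, X=10, IX=9
1000 + 1000 + 1000 + 500 + 100 + 100 + 100 + 10 + 10 + 9 = 3829

3829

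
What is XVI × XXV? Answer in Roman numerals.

XVI = 16
XXV = 25
16 × 25 = 400

CD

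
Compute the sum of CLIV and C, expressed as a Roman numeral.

CLIV = 154
C = 100
154 + 100 = 254

CCLIV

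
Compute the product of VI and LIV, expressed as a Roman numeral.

VI = 6
LIV = 54
6 × 54 = 324

CCCXXIV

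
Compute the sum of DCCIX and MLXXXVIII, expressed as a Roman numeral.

DCCIX = 709
MLXXXVIII = 1088
709 + 1088 = 1797

MDCCXCVII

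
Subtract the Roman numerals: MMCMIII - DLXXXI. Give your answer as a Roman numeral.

MMCMIII = 2903
DLXXXI = 581
2903 - 581 = 2322

MMCCCXXII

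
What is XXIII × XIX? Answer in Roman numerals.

XXIII = 23
XIX = 19
23 × 19 = 437

CDXXXVII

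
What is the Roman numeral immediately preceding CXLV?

CXLV = 145, so the previous integer is 145 - 1 = 144

CXLIV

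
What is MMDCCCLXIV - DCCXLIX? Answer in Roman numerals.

MMDCCCLXIV = 2864
DCCXLIX = 749
2864 - 749 = 2115

MMCXV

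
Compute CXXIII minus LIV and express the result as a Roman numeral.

CXXIII = 123
LIV = 54
123 - 54 = 69

LXIX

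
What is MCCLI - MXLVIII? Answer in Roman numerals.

MCCLI = 1251
MXLVIII = 1048
1251 - 1048 = 203

CCIII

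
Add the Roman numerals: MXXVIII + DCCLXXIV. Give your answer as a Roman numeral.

MXXVIII = 1028
DCCLXXIV = 774
1028 + 774 = 1802

MDCCCII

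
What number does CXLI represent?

CXLI: C=100, XL=40, I=1
100 + 40 + 1 = 141

141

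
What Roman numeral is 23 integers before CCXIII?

CCXIII = 213
213 - 23 = 190

CXC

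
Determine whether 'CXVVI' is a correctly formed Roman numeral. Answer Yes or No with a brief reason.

'CXVVI': V should not appear more than once

No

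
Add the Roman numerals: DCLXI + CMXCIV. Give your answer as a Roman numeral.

DCLXI = 661
CMXCIV = 994
661 + 994 = 1655

MDCLV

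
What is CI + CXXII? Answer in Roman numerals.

CI = 101
CXXII = 122
101 + 122 = 223

CCXXIII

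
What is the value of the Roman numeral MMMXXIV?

MMMXXIV: M=1000, M=1000, M=1000, X=10, X=10, IV=4
1000 + 1000 + 1000 + 10 + 10 + 4 = 3024

3024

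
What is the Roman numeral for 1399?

Convert 1399 to Roman numerals:
  1399 contains 1×1000 (M)
  399 contains 3×100 (CCC)
  99 contains 1×90 (XC)
  9 contains 1×9 (IX)

MCCCXCIX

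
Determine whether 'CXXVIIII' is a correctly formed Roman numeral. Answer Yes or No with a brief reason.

'CXXVIIII': More than 3 consecutive I's

No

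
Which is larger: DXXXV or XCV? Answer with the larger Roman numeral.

DXXXV = 535
XCV = 95
535 is larger

DXXXV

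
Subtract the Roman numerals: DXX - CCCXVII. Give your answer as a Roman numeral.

DXX = 520
CCCXVII = 317
520 - 317 = 203

CCIII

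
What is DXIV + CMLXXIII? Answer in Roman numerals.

DXIV = 514
CMLXXIII = 973
514 + 973 = 1487

MCDLXXXVII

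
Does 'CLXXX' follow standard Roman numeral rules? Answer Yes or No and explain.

'CLXXX': Check the rules: uses only the symbols I, V, X, L, C, D, M; no symbol is repeated more than three times in a row; V, L and D each appear at most once; no smaller symbol precedes a larger one (values never increase from left to right). Value: C (100) + L (50) + X (10) + X (10) + X (10) = 180. So it is a valid standard Roman numeral.

Yes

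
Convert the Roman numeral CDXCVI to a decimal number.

CDXCVI: CD=400, XC=90, V=5, I=1
400 + 90 + 5 + 1 = 496

496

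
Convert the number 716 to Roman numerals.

Convert 716 to Roman numerals:
  716 contains 1×500 (D)
  216 contains 2×100 (CC)
  16 contains 1×10 (X)
  6 contains 1×5 (V)
  1 contains 1×1 (I)

DCCXVI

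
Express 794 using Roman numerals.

Convert 794 to Roman numerals:
  794 contains 1×500 (D)
  294 contains 2×100 (CC)
  94 contains 1×90 (XC)
  4 contains 1×4 (IV)

DCCXCIV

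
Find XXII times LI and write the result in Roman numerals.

XXII = 22
LI = 51
22 × 51 = 1122

MCXXII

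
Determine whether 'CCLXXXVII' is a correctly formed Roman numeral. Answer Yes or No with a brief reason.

'CCLXXXVII': Check the rules: uses only the symbols I, V, X, L, C, D, M; no symbol is repeated more than three times in a row; V, L and D each appear at most once; no smaller symbol precedes a larger one (values never increase from left to right). Value: C (100) + C (100) + L (50) + X (10) + X (10) + X (10) + V (5) + I (1) + I (1) = 287. So it is a valid standard Roman numeral.

Yes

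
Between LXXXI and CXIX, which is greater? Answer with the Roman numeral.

LXXXI = 81
CXIX = 119
119 is larger

CXIX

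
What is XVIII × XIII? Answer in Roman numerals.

XVIII = 18
XIII = 13
18 × 13 = 234

CCXXXIV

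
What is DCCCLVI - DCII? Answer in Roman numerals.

DCCCLVI = 856
DCII = 602
856 - 602 = 254

CCLIV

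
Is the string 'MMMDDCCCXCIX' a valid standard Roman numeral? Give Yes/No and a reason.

'MMMDDCCCXCIX': D should not appear more than once

No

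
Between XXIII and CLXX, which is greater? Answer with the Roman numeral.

XXIII = 23
CLXX = 170
170 is larger

CLXX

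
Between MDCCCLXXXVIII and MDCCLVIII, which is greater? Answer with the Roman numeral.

MDCCCLXXXVIII = 1888
MDCCLVIII = 1758
1888 is larger

MDCCCLXXXVIII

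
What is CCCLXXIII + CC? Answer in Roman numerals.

CCCLXXIII = 373
CC = 200
373 + 200 = 573

DLXXIII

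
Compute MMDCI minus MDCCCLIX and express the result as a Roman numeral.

MMDCI = 2601
MDCCCLIX = 1859
2601 - 1859 = 742

DCCXLII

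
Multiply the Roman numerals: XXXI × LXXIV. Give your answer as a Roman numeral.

XXXI = 31
LXXIV = 74
31 × 74 = 2294

MMCCXCIV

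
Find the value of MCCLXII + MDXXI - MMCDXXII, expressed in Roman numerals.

MCCLXII = 1262, MDXXI = 1521, MMCDXXII = 2422
1262 + 1521 = 2783
2783 - 2422 = 361

CCCLXI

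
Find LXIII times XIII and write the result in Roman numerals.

LXIII = 63
XIII = 13
63 × 13 = 819

DCCCXIX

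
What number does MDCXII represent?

MDCXII: M=1000, D=500, C=100, X=10, I=1, I=1
1000 + 500 + 100 + 10 + 1 + 1 = 1612

1612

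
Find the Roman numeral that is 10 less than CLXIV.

CLXIV = 164
164 - 10 = 154

CLIV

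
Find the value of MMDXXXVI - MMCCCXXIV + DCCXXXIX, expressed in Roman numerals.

MMDXXXVI = 2536, MMCCCXXIV = 2324, DCCXXXIX = 739
2536 - 2324 = 212
212 + 739 = 951

CMLI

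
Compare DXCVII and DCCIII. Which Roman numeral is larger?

DXCVII = 597
DCCIII = 703
703 is larger

DCCIII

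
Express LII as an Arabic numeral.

LII: L=50, I=1, I=1
50 + 1 + 1 = 52

52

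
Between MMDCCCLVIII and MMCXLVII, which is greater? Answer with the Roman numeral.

MMDCCCLVIII = 2858
MMCXLVII = 2147
2858 is larger

MMDCCCLVIII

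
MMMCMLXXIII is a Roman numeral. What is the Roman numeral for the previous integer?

MMMCMLXXIII = 3973; previous is 3972

MMMCMLXXII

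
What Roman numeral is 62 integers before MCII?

MCII = 1102
1102 - 62 = 1040

MXL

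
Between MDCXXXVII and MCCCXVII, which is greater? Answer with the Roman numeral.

MDCXXXVII = 1637
MCCCXVII = 1317
1637 is larger

MDCXXXVII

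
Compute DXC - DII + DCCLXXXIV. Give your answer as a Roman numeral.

DXC = 590, DII = 502, DCCLXXXIV = 784
590 - 502 = 88
88 + 784 = 872

DCCCLXXII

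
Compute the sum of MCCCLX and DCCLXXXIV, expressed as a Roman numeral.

MCCCLX = 1360
DCCLXXXIV = 784
1360 + 784 = 2144

MMCXLIV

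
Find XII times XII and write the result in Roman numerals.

XII = 12
XII = 12
12 × 12 = 144

CXLIV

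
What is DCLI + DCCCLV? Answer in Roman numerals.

DCLI = 651
DCCCLV = 855
651 + 855 = 1506

MDVI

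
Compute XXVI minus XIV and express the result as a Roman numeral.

XXVI = 26
XIV = 14
26 - 14 = 12

XII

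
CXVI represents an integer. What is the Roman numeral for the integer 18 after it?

CXVI = 116
116 + 18 = 134

CXXXIV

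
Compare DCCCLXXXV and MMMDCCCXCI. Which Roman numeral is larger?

DCCCLXXXV = 885
MMMDCCCXCI = 3891
3891 is larger

MMMDCCCXCI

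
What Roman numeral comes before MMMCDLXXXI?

MMMCDLXXXI = 3481; previous is 3480

MMMCDLXXX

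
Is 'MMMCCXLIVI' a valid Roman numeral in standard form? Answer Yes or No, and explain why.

'MMMCCXLIVI': I cannot come right after the subtractive pair IV: once I is subtracted in IV, the next symbol must be smaller than I

No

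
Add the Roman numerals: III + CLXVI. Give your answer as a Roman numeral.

III = 3
CLXVI = 166
3 + 166 = 169

CLXIX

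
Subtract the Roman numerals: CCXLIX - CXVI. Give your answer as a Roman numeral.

CCXLIX = 249
CXVI = 116
249 - 116 = 133

CXXXIII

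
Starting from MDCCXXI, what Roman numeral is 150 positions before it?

MDCCXXI = 1721
1721 - 150 = 1571

MDLXXI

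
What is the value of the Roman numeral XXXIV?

XXXIV: X=10, X=10, X=10, IV=4
10 + 10 + 10 + 4 = 34

34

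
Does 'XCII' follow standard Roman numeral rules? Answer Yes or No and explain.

'XCII': Check the rules: uses only the symbols I, V, X, L, C, D, M; no symbol is repeated more than three times in a row; V, L and D each appear at most once; the only place a smaller symbol precedes a larger one is the allowed subtractive pair XC, the symbol right after such a pair (if any) is smaller than the pair's first symbol, and otherwise the values never increase from left to right. Value: XC (90) + I (1) + I (1) = 92. So it is a valid standard Roman numeral.

Yes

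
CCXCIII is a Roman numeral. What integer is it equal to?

CCXCIII: C=100, C=100, XC=90, I=1, I=1, I=1
100 + 100 + 90 + 1 + 1 + 1 = 293

293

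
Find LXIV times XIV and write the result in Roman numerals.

LXIV = 64
XIV = 14
64 × 14 = 896

DCCCXCVI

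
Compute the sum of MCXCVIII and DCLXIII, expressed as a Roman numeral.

MCXCVIII = 1198
DCLXIII = 663
1198 + 663 = 1861

MDCCCLXI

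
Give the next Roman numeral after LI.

LI = 51; next is 52

LII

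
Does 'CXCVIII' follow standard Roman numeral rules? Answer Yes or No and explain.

'CXCVIII': Check the rules: uses only the symbols I, V, X, L, C, D, M; no symbol is repeated more than three times in a row; V, L and D each appear at most once; the only place a smaller symbol precedes a larger one is the allowed subtractive pair XC, the symbol right after such a pair (if any) is smaller than the pair's first symbol, and otherwise the values never increase from left to right. Value: C (100) + XC (90) + V (5) + I (1) + I (1) + I (1) = 198. So it is a valid standard Roman numeral.

Yes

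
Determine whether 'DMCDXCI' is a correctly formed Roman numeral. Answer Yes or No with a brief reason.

'DMCDXCI': D should not appear more than once

No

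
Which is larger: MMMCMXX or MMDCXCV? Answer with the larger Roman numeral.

MMMCMXX = 3920
MMDCXCV = 2695
3920 is larger

MMMCMXX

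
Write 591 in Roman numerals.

Convert 591 to Roman numerals:
  591 contains 1×500 (D)
  91 contains 1×90 (XC)
  1 contains 1×1 (I)

DXCI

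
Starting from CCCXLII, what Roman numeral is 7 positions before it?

CCCXLII = 342
342 - 7 = 335

CCCXXXV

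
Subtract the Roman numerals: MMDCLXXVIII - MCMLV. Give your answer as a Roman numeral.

MMDCLXXVIII = 2678
MCMLV = 1955
2678 - 1955 = 723

DCCXXIII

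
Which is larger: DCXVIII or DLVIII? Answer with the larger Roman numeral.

DCXVIII = 618
DLVIII = 558
618 is larger

DCXVIII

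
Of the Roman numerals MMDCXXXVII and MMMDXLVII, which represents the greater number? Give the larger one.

MMDCXXXVII = 2637
MMMDXLVII = 3547
3547 is larger

MMMDXLVII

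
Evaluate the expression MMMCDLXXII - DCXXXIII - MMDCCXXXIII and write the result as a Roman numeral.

MMMCDLXXII = 3472, DCXXXIII = 633, MMDCCXXXIII = 2733
3472 - 633 = 2839
2839 - 2733 = 106

CVI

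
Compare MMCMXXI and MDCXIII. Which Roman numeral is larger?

MMCMXXI = 2921
MDCXIII = 1613
2921 is larger

MMCMXXI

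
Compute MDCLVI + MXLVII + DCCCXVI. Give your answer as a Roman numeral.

MDCLVI = 1656, MXLVII = 1047, DCCCXVI = 816
1656 + 1047 = 2703
2703 + 816 = 3519

MMMDXIX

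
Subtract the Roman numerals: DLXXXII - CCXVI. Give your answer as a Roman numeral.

DLXXXII = 582
CCXVI = 216
582 - 216 = 366

CCCLXVI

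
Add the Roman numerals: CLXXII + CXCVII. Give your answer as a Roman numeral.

CLXXII = 172
CXCVII = 197
172 + 197 = 369

CCCLXIX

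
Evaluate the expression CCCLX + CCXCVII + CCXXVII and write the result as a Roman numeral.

CCCLX = 360, CCXCVII = 297, CCXXVII = 227
360 + 297 = 657
657 + 227 = 884

DCCCLXXXIV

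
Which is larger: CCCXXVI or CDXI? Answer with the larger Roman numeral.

CCCXXVI = 326
CDXI = 411
411 is larger

CDXI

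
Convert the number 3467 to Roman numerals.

Convert 3467 to Roman numerals:
  3467 contains 3×1000 (MMM)
  467 contains 1×400 (CD)
  67 contains 1×50 (L)
  17 contains 1×10 (X)
  7 contains 1×5 (V)
  2 contains 2×1 (II)

MMMCDLXVII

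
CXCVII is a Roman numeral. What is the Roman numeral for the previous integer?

CXCVII = 197, so the previous integer is 197 - 1 = 196

CXCVI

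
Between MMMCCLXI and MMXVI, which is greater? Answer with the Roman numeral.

MMMCCLXI = 3261
MMXVI = 2016
3261 is larger

MMMCCLXI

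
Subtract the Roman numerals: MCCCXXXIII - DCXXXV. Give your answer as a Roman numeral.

MCCCXXXIII = 1333
DCXXXV = 635
1333 - 635 = 698

DCXCVIII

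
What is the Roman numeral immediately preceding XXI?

XXI = 21; previous is 20

XX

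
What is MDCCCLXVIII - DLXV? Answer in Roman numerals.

MDCCCLXVIII = 1868
DLXV = 565
1868 - 565 = 1303

MCCCIII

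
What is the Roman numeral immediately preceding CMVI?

CMVI = 906, so the previous integer is 906 - 1 = 905

CMV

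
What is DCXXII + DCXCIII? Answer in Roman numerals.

DCXXII = 622
DCXCIII = 693
622 + 693 = 1315

MCCCXV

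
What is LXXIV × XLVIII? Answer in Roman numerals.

LXXIV = 74
XLVIII = 48
74 × 48 = 3552

MMMDLII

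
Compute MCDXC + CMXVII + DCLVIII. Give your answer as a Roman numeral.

MCDXC = 1490, CMXVII = 917, DCLVIII = 658
1490 + 917 = 2407
2407 + 658 = 3065

MMMLXV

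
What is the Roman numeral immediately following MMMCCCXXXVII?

MMMCCCXXXVII = 3337, so the next integer is 3337 + 1 = 3338

MMMCCCXXXVIII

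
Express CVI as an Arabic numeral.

CVI: C=100, V=5, I=1
100 + 5 + 1 = 106

106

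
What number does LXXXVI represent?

LXXXVI: L=50, X=10, X=10, X=10, V=5, I=1
50 + 10 + 10 + 10 + 5 + 1 = 86

86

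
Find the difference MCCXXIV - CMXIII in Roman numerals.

MCCXXIV = 1224
CMXIII = 913
1224 - 913 = 311

CCCXI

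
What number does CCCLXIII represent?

CCCLXIII: C=100, C=100, C=100, L=50, X=10, I=1, I=1, I=1
100 + 100 + 100 + 50 + 10 + 1 + 1 + 1 = 363

363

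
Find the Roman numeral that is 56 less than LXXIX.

LXXIX = 79
79 - 56 = 23

XXIII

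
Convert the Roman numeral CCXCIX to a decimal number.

CCXCIX: C=100, C=100, XC=90, IX=9
100 + 100 + 90 + 9 = 299

299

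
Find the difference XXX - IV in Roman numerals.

XXX = 30
IV = 4
30 - 4 = 26

XXVI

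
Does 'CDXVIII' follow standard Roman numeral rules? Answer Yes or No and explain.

'CDXVIII': Check the rules: uses only the symbols I, V, X, L, C, D, M; no symbol is repeated more than three times in a row; V, L and D each appear at most once; the only place a smaller symbol precedes a larger one is the allowed subtractive pair CD, the symbol right after such a pair (if any) is smaller than the pair's first symbol, and otherwise the values never increase from left to right. Value: CD (400) + X (10) + V (5) + I (1) + I (1) + I (1) = 418. So it is a valid standard Roman numeral.

Yes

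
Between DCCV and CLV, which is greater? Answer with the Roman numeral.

DCCV = 705
CLV = 155
705 is larger

DCCV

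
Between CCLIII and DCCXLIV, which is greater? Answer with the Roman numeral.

CCLIII = 253
DCCXLIV = 744
744 is larger

DCCXLIV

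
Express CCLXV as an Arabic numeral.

CCLXV: C=100, C=100, L=50, X=10, V=5
100 + 100 + 50 + 10 + 5 = 265

265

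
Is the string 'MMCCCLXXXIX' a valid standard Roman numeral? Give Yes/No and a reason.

'MMCCCLXXXIX': Check the rules: uses only the symbols I, V, X, L, C, D, M; no symbol is repeated more than three times in a row; V, L and D each appear at most once; the only place a smaller symbol precedes a larger one is the allowed subtractive pair IX, the symbol right after such a pair (if any) is smaller than the pair's first symbol, and otherwise the values never increase from left to right. Value: M (1000) + M (1000) + C (100) + C (100) + C (100) + L (50) + X (10) + X (10) + X (10) + IX (9) = 2389. So it is a valid standard Roman numeral.

Yes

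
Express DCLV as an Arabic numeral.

DCLV: D=500, C=100, L=50, V=5
500 + 100 + 50 + 5 = 655

655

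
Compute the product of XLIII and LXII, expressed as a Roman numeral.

XLIII = 43
LXII = 62
43 × 62 = 2666

MMDCLXVI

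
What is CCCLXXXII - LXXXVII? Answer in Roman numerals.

CCCLXXXII = 382
LXXXVII = 87
382 - 87 = 295

CCXCV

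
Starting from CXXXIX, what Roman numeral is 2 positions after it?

CXXXIX = 139
139 + 2 = 141

CXLI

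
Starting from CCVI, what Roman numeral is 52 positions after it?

CCVI = 206
206 + 52 = 258

CCLVIII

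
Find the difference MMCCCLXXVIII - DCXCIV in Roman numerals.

MMCCCLXXVIII = 2378
DCXCIV = 694
2378 - 694 = 1684

MDCLXXXIV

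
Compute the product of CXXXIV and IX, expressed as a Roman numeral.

CXXXIV = 134
IX = 9
134 × 9 = 1206

MCCVI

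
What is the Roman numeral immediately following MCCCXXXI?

MCCCXXXI = 1331; next is 1332

MCCCXXXII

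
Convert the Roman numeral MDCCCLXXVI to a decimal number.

MDCCCLXXVI: M=1000, D=500, C=100, C=100, C=100, L=50, X=10, X=10, V=5, I=1
1000 + 500 + 100 + 100 + 100 + 50 + 10 + 10 + 5 + 1 = 1876

1876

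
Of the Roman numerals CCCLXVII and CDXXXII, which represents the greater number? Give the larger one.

CCCLXVII = 367
CDXXXII = 432
432 is larger

CDXXXII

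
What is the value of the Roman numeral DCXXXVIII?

DCXXXVIII: D=500, C=100, X=10, X=10, X=10, V=5, I=1, I=1, I=1
500 + 100 + 10 + 10 + 10 + 5 + 1 + 1 + 1 = 638

638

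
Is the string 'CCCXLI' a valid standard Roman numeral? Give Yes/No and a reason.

'CCCXLI': Check the rules: uses only the symbols I, V, X, L, C, D, M; no symbol is repeated more than three times in a row; V, L and D each appear at most once; the only place a smaller symbol precedes a larger one is the allowed subtractive pair XL, the symbol right after such a pair (if any) is smaller than the pair's first symbol, and otherwise the values never increase from left to right. Value: C (100) + C (100) + C (100) + XL (40) + I (1) = 341. So it is a valid standard Roman numeral.

Yes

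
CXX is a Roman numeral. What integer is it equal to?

CXX: C=100, X=10, X=10
100 + 10 + 10 = 120

120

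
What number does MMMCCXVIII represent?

MMMCCXVIII: M=1000, M=1000, M=1000, C=100, C=100, X=10, V=5, I=1, I=1, I=1
1000 + 1000 + 1000 + 100 + 100 + 10 + 5 + 1 + 1 + 1 = 3218

3218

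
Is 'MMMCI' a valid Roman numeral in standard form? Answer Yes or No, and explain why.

'MMMCI': Check the rules: uses only the symbols I, V, X, L, C, D, M; no symbol is repeated more than three times in a row; V, L and D each appear at most once; no smaller symbol precedes a larger one (values never increase from left to right). Value: M (1000) + M (1000) + M (1000) + C (100) + I (1) = 3101. So it is a valid standard Roman numeral.

Yes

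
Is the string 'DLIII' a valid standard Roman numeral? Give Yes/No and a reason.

'DLIII': Check the rules: uses only the symbols I, V, X, L, C, D, M; no symbol is repeated more than three times in a row; V, L and D each appear at most once; no smaller symbol precedes a larger one (values never increase from left to right). Value: D (500) + L (50) + I (1) + I (1) + I (1) = 553. So it is a valid standard Roman numeral.

Yes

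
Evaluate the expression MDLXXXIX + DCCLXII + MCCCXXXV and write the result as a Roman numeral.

MDLXXXIX = 1589, DCCLXII = 762, MCCCXXXV = 1335
1589 + 762 = 2351
2351 + 1335 = 3686

MMMDCLXXXVI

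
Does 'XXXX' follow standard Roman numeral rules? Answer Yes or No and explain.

'XXXX': More than 3 consecutive X's

No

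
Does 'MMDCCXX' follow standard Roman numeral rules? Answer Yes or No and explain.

'MMDCCXX': Check the rules: uses only the symbols I, V, X, L, C, D, M; no symbol is repeated more than three times in a row; V, L and D each appear at most once; no smaller symbol precedes a larger one (values never increase from left to right). Value: M (1000) + M (1000) + D (500) + C (100) + C (100) + X (10) + X (10) = 2720. So it is a valid standard Roman numeral.

Yes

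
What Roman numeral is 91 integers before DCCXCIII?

DCCXCIII = 793
793 - 91 = 702

DCCII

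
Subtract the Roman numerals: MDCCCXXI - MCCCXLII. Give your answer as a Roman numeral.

MDCCCXXI = 1821
MCCCXLII = 1342
1821 - 1342 = 479

CDLXXIX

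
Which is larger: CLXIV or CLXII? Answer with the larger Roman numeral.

CLXIV = 164
CLXII = 162
164 is larger

CLXIV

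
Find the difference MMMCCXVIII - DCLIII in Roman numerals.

MMMCCXVIII = 3218
DCLIII = 653
3218 - 653 = 2565

MMDLXV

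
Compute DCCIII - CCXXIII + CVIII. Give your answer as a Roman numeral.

DCCIII = 703, CCXXIII = 223, CVIII = 108
703 - 223 = 480
480 + 108 = 588

DLXXXVIII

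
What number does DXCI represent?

DXCI: D=500, XC=90, I=1
500 + 90 + 1 = 591

591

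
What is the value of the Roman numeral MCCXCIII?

MCCXCIII: M=1000, C=100, C=100, XC=90, I=1, I=1, I=1
1000 + 100 + 100 + 90 + 1 + 1 + 1 = 1293

1293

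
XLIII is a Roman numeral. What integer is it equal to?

XLIII: XL=40, I=1, I=1, I=1
40 + 1 + 1 + 1 = 43

43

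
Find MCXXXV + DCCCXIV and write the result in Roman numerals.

MCXXXV = 1135
DCCCXIV = 814
1135 + 814 = 1949

MCMXLIX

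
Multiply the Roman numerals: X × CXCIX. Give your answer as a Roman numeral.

X = 10
CXCIX = 199
10 × 199 = 1990

MCMXC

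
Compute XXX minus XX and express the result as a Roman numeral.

XXX = 30
XX = 20
30 - 20 = 10

X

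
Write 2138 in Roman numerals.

Convert 2138 to Roman numerals:
  2138 contains 2×1000 (MM)
  138 contains 1×100 (C)
  38 contains 3×10 (XXX)
  8 contains 1×5 (V)
  3 contains 3×1 (III)

MMCXXXVIII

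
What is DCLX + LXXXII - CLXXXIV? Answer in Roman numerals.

DCLX = 660, LXXXII = 82, CLXXXIV = 184
660 + 82 = 742
742 - 184 = 558

DLVIII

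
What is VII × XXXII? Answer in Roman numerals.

VII = 7
XXXII = 32
7 × 32 = 224

CCXXIV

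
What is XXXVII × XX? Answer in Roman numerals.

XXXVII = 37
XX = 20
37 × 20 = 740

DCCXL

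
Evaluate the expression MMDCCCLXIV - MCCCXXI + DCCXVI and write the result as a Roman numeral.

MMDCCCLXIV = 2864, MCCCXXI = 1321, DCCXVI = 716
2864 - 1321 = 1543
1543 + 716 = 2259

MMCCLIX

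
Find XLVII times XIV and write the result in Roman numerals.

XLVII = 47
XIV = 14
47 × 14 = 658

DCLVIII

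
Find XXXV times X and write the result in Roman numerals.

XXXV = 35
X = 10
35 × 10 = 350

CCCL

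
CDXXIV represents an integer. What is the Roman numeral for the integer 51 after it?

CDXXIV = 424
424 + 51 = 475

CDLXXV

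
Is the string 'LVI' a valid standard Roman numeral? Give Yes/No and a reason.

'LVI': Check the rules: uses only the symbols I, V, X, L, C, D, M; no symbol is repeated more than three times in a row; V, L and D each appear at most once; no smaller symbol precedes a larger one (values never increase from left to right). Value: L (50) + V (5) + I (1) = 56. So it is a valid standard Roman numeral.

Yes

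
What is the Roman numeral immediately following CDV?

CDV = 405; next is 406

CDVI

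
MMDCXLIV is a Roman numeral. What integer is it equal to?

MMDCXLIV: M=1000, M=1000, D=500, C=100, XL=40, IV=4
1000 + 1000 + 500 + 100 + 40 + 4 = 2644

2644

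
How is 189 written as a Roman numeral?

Convert 189 to Roman numerals:
  189 contains 1×100 (C)
  89 contains 1×50 (L)
  39 contains 3×10 (XXX)
  9 contains 1×9 (IX)

CLXXXIX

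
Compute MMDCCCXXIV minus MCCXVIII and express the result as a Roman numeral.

MMDCCCXXIV = 2824
MCCXVIII = 1218
2824 - 1218 = 1606

MDCVI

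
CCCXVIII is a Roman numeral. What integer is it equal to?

CCCXVIII: C=100, C=100, C=100, X=10, V=5, I=1, I=1, I=1
100 + 100 + 100 + 10 + 5 + 1 + 1 + 1 = 318

318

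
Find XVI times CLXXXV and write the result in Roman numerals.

XVI = 16
CLXXXV = 185
16 × 185 = 2960

MMCMLX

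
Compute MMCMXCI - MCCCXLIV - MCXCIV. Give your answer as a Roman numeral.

MMCMXCI = 2991, MCCCXLIV = 1344, MCXCIV = 1194
2991 - 1344 = 1647
1647 - 1194 = 453

CDLIII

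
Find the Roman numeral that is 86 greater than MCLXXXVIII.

MCLXXXVIII = 1188
1188 + 86 = 1274

MCCLXXIV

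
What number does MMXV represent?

MMXV: M=1000, M=1000, X=10, V=5
1000 + 1000 + 10 + 5 = 2015

2015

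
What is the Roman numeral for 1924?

Convert 1924 to Roman numerals:
  1924 contains 1×1000 (M)
  924 contains 1×900 (CM)
  24 contains 2×10 (XX)
  4 contains 1×4 (IV)

MCMXXIV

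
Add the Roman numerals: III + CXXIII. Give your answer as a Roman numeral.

III = 3
CXXIII = 123
3 + 123 = 126

CXXVI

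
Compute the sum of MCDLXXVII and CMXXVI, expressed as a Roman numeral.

MCDLXXVII = 1477
CMXXVI = 926
1477 + 926 = 2403

MMCDIII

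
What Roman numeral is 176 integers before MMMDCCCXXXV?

MMMDCCCXXXV = 3835
3835 - 176 = 3659

MMMDCLIX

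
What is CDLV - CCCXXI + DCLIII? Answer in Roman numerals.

CDLV = 455, CCCXXI = 321, DCLIII = 653
455 - 321 = 134
134 + 653 = 787

DCCLXXXVII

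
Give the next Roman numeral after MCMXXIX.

MCMXXIX = 1929, so the next integer is 1929 + 1 = 1930

MCMXXX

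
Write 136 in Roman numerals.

Convert 136 to Roman numerals:
  136 contains 1×100 (C)
  36 contains 3×10 (XXX)
  6 contains 1×5 (V)
  1 contains 1×1 (I)

CXXXVI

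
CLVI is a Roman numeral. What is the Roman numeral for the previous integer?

CLVI = 156; previous is 155

CLV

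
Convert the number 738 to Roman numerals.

Convert 738 to Roman numerals:
  738 contains 1×500 (D)
  238 contains 2×100 (CC)
  38 contains 3×10 (XXX)
  8 contains 1×5 (V)
  3 contains 3×1 (III)

DCCXXXVIII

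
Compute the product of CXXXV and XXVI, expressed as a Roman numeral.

CXXXV = 135
XXVI = 26
135 × 26 = 3510

MMMDX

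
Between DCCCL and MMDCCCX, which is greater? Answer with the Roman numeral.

DCCCL = 850
MMDCCCX = 2810
2810 is larger

MMDCCCX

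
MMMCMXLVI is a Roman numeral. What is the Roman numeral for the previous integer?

MMMCMXLVI = 3946; previous is 3945

MMMCMXLV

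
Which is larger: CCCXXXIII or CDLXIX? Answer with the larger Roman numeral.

CCCXXXIII = 333
CDLXIX = 469
469 is larger

CDLXIX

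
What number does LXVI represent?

LXVI: L=50, X=10, V=5, I=1
50 + 10 + 5 + 1 = 66

66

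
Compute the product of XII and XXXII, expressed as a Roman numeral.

XII = 12
XXXII = 32
12 × 32 = 384

CCCLXXXIV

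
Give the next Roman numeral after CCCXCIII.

CCCXCIII = 393; next is 394

CCCXCIV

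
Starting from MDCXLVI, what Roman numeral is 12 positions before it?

MDCXLVI = 1646
1646 - 12 = 1634

MDCXXXIV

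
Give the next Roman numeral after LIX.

LIX = 59, so the next integer is 59 + 1 = 60

LX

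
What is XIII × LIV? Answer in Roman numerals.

XIII = 13
LIV = 54
13 × 54 = 702

DCCII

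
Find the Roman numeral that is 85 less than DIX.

DIX = 509
509 - 85 = 424

CDXXIV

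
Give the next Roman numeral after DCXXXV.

DCXXXV = 635; next is 636

DCXXXVI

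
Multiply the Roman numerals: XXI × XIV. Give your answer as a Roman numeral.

XXI = 21
XIV = 14
21 × 14 = 294

CCXCIV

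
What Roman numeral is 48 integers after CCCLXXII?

CCCLXXII = 372
372 + 48 = 420

CDXX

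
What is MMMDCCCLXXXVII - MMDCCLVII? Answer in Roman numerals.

MMMDCCCLXXXVII = 3887
MMDCCLVII = 2757
3887 - 2757 = 1130

MCXXX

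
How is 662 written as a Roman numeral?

Convert 662 to Roman numerals:
  662 contains 1×500 (D)
  162 contains 1×100 (C)
  62 contains 1×50 (L)
  12 contains 1×10 (X)
  2 contains 2×1 (II)

DCLXII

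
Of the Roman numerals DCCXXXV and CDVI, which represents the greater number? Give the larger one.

DCCXXXV = 735
CDVI = 406
735 is larger

DCCXXXV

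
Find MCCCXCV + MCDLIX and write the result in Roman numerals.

MCCCXCV = 1395
MCDLIX = 1459
1395 + 1459 = 2854

MMDCCCLIV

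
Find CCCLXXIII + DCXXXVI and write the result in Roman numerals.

CCCLXXIII = 373
DCXXXVI = 636
373 + 636 = 1009

MIX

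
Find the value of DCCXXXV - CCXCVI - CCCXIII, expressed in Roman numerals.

DCCXXXV = 735, CCXCVI = 296, CCCXIII = 313
735 - 296 = 439
439 - 313 = 126

CXXVI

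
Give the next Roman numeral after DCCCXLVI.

DCCCXLVI = 846; next is 847

DCCCXLVII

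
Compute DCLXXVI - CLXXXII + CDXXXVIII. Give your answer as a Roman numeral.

DCLXXVI = 676, CLXXXII = 182, CDXXXVIII = 438
676 - 182 = 494
494 + 438 = 932

CMXXXII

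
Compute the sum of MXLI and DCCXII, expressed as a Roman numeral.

MXLI = 1041
DCCXII = 712
1041 + 712 = 1753

MDCCLIII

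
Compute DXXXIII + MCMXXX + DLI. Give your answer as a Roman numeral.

DXXXIII = 533, MCMXXX = 1930, DLI = 551
533 + 1930 = 2463
2463 + 551 = 3014

MMMXIV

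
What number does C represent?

C: C=100

100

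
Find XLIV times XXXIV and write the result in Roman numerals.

XLIV = 44
XXXIV = 34
44 × 34 = 1496

MCDXCVI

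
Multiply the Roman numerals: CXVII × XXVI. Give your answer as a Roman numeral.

CXVII = 117
XXVI = 26
117 × 26 = 3042

MMMXLII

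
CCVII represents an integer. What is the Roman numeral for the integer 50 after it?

CCVII = 207
207 + 50 = 257

CCLVII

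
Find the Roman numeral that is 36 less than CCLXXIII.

CCLXXIII = 273
273 - 36 = 237

CCXXXVII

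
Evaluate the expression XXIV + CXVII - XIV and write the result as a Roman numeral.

XXIV = 24, CXVII = 117, XIV = 14
24 + 117 = 141
141 - 14 = 127

CXXVII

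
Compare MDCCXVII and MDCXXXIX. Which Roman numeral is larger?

MDCCXVII = 1717
MDCXXXIX = 1639
1717 is larger

MDCCXVII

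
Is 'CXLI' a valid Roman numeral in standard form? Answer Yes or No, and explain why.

'CXLI': Check the rules: uses only the symbols I, V, X, L, C, D, M; no symbol is repeated more than three times in a row; V, L and D each appear at most once; the only place a smaller symbol precedes a larger one is the allowed subtractive pair XL, the symbol right after such a pair (if any) is smaller than the pair's first symbol, and otherwise the values never increase from left to right. Value: C (100) + XL (40) + I (1) = 141. So it is a valid standard Roman numeral.

Yes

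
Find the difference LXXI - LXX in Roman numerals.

LXXI = 71
LXX = 70
71 - 70 = 1

I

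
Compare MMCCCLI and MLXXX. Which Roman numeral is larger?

MMCCCLI = 2351
MLXXX = 1080
2351 is larger

MMCCCLI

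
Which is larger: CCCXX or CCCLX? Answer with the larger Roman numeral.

CCCXX = 320
CCCLX = 360
360 is larger

CCCLX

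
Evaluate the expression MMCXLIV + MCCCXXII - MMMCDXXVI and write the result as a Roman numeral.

MMCXLIV = 2144, MCCCXXII = 1322, MMMCDXXVI = 3426
2144 + 1322 = 3466
3466 - 3426 = 40

XL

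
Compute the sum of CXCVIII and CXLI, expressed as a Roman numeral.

CXCVIII = 198
CXLI = 141
198 + 141 = 339

CCCXXXIX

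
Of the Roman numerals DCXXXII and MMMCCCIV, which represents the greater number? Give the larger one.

DCXXXII = 632
MMMCCCIV = 3304
3304 is larger

MMMCCCIV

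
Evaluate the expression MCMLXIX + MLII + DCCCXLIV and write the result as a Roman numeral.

MCMLXIX = 1969, MLII = 1052, DCCCXLIV = 844
1969 + 1052 = 3021
3021 + 844 = 3865

MMMDCCCLXV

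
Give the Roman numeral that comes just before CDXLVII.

CDXLVII = 447; previous is 446

CDXLVI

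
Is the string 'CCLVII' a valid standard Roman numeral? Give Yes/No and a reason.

'CCLVII': Check the rules: uses only the symbols I, V, X, L, C, D, M; no symbol is repeated more than three times in a row; V, L and D each appear at most once; no smaller symbol precedes a larger one (values never increase from left to right). Value: C (100) + C (100) + L (50) + V (5) + I (1) + I (1) = 257. So it is a valid standard Roman numeral.

Yes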